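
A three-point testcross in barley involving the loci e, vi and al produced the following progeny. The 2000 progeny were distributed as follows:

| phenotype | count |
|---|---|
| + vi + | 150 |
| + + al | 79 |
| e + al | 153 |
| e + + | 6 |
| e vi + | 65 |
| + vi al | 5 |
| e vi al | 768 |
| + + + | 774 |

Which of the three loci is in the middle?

e

The two most frequent reciprocal classes, + + + and e vi al, are the parental types, so the F1 was + + + / e vi al.
The two rarest classes, e + + and + vi al, are the double crossovers. Comparing them with the parentals, only the e allele has switched, so e is the middle locus and the order is vi – e – al.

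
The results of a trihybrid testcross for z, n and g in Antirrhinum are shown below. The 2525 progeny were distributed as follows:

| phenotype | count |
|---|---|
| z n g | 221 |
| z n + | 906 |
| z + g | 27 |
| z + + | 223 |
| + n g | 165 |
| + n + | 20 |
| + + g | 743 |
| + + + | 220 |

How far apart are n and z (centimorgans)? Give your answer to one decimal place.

The two most frequent reciprocal classes, + + g and z n +, are the parental types, so the F1 was + + g / z n +.
The two rarest classes, z + g and + n +, are the double crossovers. Comparing them with the parentals, only the z allele has switched, so z is the middle locus and the order is n – z – g.
Crossovers in the n–z interval produce the single-crossover classes + n g and z + + (165 + 223 = 388) plus the double crossovers (47).
RF(n–z) = (388 + 47) / 2525 = 435/2525 = 0.1723 → 17.2 centimorgans.

17.2 centimorgans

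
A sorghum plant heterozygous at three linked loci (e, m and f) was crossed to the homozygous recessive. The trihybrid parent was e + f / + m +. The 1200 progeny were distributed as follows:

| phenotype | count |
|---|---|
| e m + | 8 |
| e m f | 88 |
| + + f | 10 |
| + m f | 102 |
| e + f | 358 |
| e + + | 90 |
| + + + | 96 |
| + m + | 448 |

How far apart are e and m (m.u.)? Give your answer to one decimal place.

16.8 m.u.

The two rarest classes, + + f and e m +, are the double crossovers. Comparing them with the parentals, only the e allele has switched, so e is the middle locus and the order is m – e – f.
Crossovers in the m–e interval produce the single-crossover classes e m f and + + + (88 + 96 = 184) plus the double crossovers (18).
RF(m–e) = (184 + 18) / 1200 = 202/1200 = 0.1683 → 16.8 m.u.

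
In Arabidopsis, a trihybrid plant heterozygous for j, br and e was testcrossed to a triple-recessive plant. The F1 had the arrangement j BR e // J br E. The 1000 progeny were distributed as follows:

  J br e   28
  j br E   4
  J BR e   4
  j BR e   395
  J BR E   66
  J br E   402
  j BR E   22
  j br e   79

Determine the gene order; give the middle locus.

j

The two rarest classes, J BR e and j br E, are the double crossovers. Comparing them with the parentals, only the j allele has switched, so j is the middle locus and the order is e – j – br.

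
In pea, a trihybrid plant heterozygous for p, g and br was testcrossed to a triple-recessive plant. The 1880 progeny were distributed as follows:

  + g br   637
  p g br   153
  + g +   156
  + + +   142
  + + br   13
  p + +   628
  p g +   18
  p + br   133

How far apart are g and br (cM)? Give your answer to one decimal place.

17.0 cM

The two most frequent reciprocal classes, + g br and p + +, are the parental types, so the F1 was + g br / p + +.
The two rarest classes, + + br and p g +, are the double crossovers. Comparing them with the parentals, only the g allele has switched, so g is the middle locus and the order is p – g – br.
Crossovers in the g–br interval produce the single-crossover classes + g + and p + br (156 + 133 = 289) plus the double crossovers (31).
RF(g–br) = (289 + 31) / 1880 = 320/1880 = 0.1702 → 17.0 cM.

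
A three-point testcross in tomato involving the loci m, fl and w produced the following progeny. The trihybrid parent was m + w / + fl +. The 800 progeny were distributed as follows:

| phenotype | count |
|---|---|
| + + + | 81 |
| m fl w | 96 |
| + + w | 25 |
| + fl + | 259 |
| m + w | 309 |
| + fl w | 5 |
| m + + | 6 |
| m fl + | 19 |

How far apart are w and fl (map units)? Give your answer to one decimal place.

The two rarest classes, m + + and + fl w, are the double crossovers. Comparing them with the parentals, only the w allele has switched, so w is the middle locus and the order is m – w – fl.
Crossovers in the w–fl interval produce the single-crossover classes m fl w and + + + (96 + 81 = 177) plus the double crossovers (11).
RF(w–fl) = (177 + 11) / 800 = 188/800 = 0.2350 → 23.5 map units.

23.5 map units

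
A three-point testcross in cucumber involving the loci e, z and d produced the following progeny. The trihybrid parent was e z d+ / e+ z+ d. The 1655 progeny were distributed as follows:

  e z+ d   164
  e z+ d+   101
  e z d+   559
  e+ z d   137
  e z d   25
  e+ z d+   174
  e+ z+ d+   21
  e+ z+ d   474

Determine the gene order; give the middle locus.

The two rarest classes, e z d and e+ z+ d+, are the double crossovers. Comparing them with the parentals, only the d allele has switched, so d is the middle locus and the order is e – d – z.

d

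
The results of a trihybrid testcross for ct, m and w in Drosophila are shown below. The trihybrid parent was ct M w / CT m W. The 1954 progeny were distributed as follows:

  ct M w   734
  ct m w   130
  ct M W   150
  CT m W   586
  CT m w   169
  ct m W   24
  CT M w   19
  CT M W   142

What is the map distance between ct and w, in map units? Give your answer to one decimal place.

18.5 map units

The two rarest classes, CT M w and ct m W, are the double crossovers. Comparing them with the parentals, only the ct allele has switched, so ct is the middle locus and the order is m – ct – w.
Crossovers in the ct–w interval produce the single-crossover classes ct M W and CT m w (150 + 169 = 319) plus the double crossovers (43).
RF(ct–w) = (319 + 43) / 1954 = 362/1954 = 0.1853 → 18.5 map units.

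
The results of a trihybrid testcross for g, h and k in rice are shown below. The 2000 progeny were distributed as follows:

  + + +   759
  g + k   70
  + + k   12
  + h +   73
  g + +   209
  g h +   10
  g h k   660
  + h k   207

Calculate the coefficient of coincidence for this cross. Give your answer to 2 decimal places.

0.61

The two most frequent reciprocal classes, + + + and g h k, are the parental types, so the F1 was + + + / g h k.
The two rarest classes, + + k and g h +, are the double crossovers. Comparing them with the parentals, only the k allele has switched, so k is the middle locus and the order is g – k – h.
g–k: (416 + 22)/2000 = 0.2190; k–h: (143 + 22)/2000 = 0.0825.
Expected DCO frequency = 0.2190 × 0.0825 ≈ 0.01807; observed = 22/2000 ≈ 0.01100.
Coefficient of coincidence = 0.01100/0.01807 ≈ 0.61.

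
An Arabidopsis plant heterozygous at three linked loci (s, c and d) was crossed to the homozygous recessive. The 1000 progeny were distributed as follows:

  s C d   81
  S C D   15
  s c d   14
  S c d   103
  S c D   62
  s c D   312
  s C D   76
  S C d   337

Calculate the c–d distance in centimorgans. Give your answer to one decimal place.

20.8 centimorgans

The two most frequent reciprocal classes, s c D and S C d, are the parental types, so the F1 was s c D / S C d.
The two rarest classes, s c d and S C D, are the double crossovers. Comparing them with the parentals, only the d allele has switched, so d is the middle locus and the order is s – d – c.
Crossovers in the d–c interval produce the single-crossover classes s C D and S c d (76 + 103 = 179) plus the double crossovers (29).
RF(d–c) = (179 + 29) / 1000 = 208/1000 = 0.2080 → 20.8 centimorgans.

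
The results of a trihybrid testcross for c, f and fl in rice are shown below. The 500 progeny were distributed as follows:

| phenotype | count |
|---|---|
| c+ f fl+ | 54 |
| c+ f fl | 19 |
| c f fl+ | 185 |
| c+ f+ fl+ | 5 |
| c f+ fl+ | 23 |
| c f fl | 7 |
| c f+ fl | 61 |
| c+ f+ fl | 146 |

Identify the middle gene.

fl

The two most frequent reciprocal classes, c f fl+ and c+ f+ fl, are the parental types, so the F1 was c f fl+ / c+ f+ fl.
The two rarest classes, c f fl and c+ f+ fl+, are the double crossovers. Comparing them with the parentals, only the fl allele has switched, so fl is the middle locus and the order is c – fl – f.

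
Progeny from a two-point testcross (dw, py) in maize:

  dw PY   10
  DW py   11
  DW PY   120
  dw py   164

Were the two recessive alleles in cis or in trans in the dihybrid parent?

The two most frequent classes are DW PY (120) and dw py (164); these are the parental (non-recombinant) types.
So the F1 carried DW PY on one chromosome and dw py on the other — the recessive alleles are on the same chromosome (cis / coupling).

cis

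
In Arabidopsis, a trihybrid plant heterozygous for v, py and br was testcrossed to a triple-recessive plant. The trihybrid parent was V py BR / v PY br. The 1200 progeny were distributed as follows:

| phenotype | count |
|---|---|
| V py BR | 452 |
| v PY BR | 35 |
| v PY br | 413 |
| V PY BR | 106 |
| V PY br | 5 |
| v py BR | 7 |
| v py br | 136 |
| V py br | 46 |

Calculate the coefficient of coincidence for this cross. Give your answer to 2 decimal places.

The two rarest classes, v py BR and V PY br, are the double crossovers. Comparing them with the parentals, only the v allele has switched, so v is the middle locus and the order is br – v – py.
br–v: (81 + 12)/1200 = 0.0775; v–py: (242 + 12)/1200 = 0.2117.
Expected DCO frequency = 0.0775 × 0.2117 ≈ 0.01641; observed = 12/1200 ≈ 0.01000.
Coefficient of coincidence = 0.01000/0.01641 ≈ 0.61.

0.61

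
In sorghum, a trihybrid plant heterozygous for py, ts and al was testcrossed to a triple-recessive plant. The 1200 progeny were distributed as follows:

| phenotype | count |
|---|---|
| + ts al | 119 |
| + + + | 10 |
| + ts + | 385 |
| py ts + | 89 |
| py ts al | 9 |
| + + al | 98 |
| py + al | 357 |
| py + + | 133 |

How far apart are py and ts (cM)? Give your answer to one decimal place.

The two most frequent reciprocal classes, py + al and + ts +, are the parental types, so the F1 was py + al / + ts +.
The two rarest classes, py ts al and + + +, are the double crossovers. Comparing them with the parentals, only the ts allele has switched, so ts is the middle locus and the order is al – ts – py.
Crossovers in the ts–py interval produce the single-crossover classes + + al and py ts + (98 + 89 = 187) plus the double crossovers (19).
RF(ts–py) = (187 + 19) / 1200 = 206/1200 = 0.1717 → 17.2 cM.

17.2 cM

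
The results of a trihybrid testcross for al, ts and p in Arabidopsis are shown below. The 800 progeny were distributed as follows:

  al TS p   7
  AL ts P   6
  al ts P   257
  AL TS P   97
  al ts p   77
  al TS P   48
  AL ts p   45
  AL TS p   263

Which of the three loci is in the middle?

The two most frequent reciprocal classes, AL TS p and al ts P, are the parental types, so the F1 was AL TS p / al ts P.
The two rarest classes, al TS p and AL ts P, are the double crossovers. Comparing them with the parentals, only the al allele has switched, so al is the middle locus and the order is ts – al – p.

al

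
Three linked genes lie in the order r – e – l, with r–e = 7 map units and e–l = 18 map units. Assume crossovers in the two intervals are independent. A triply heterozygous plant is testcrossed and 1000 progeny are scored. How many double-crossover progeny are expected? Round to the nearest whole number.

Map distances give recombination frequencies of 0.070 and 0.180 for the two intervals.
With no interference, expected double-crossover frequency = 0.070 × 0.180 = 0.01260.
Expected number = 0.01260 × 1000 = 12.60 ≈ 13.

13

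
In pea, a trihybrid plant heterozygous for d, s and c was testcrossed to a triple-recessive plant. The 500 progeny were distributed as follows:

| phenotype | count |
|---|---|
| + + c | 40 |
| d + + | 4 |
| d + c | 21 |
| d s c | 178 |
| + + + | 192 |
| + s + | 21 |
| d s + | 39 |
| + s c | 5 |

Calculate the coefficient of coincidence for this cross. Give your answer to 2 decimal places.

1.00

The two most frequent reciprocal classes, + + + and d s c, are the parental types, so the F1 was + + + / d s c.
The two rarest classes, d + + and + s c, are the double crossovers. Comparing them with the parentals, only the d allele has switched, so d is the middle locus and the order is s – d – c.
s–d: (42 + 9)/500 = 0.1020; d–c: (79 + 9)/500 = 0.1760.
Expected DCO frequency = 0.1020 × 0.1760 ≈ 0.01795; observed = 9/500 ≈ 0.01800.
Coefficient of coincidence = 0.01800/0.01795 ≈ 1.00.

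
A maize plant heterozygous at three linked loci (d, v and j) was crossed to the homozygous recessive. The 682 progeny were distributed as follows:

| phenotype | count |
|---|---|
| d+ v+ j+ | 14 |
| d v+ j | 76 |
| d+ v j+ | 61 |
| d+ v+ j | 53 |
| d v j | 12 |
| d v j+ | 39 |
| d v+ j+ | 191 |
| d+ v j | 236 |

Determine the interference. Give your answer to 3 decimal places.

0.078

The two most frequent reciprocal classes, d+ v j and d v+ j+, are the parental types, so the F1 was d+ v j / d v+ j+.
The two rarest classes, d v j and d+ v+ j+, are the double crossovers. Comparing them with the parentals, only the d allele has switched, so d is the middle locus and the order is j – d – v.
j–d: (137 + 26)/682 = 0.2390; d–v: (92 + 26)/682 = 0.1730.
Expected DCO frequency = 0.2390 × 0.1730 ≈ 0.04135; observed = 26/682 ≈ 0.03812.
Coefficient of coincidence = 0.03812/0.04135 ≈ 0.922; interference = 1 − 0.922 = 0.078.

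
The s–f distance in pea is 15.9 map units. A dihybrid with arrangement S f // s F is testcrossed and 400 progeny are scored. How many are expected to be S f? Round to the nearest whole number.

A map distance of 15.9 map units corresponds to a recombination frequency of 0.159.
The F1 is S f / s F, so S f is a parental gamete class with expected frequency (1 − r)/2 = 0.841/2 = 0.4205.
Expected number = 0.4205 × 400 = 168.20 ≈ 168.

168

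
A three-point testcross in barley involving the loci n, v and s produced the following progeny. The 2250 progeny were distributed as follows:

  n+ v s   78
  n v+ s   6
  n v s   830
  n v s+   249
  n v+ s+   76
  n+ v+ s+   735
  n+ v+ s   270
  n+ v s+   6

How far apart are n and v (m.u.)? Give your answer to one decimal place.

The two most frequent reciprocal classes, n v s and n+ v+ s+, are the parental types, so the F1 was n v s / n+ v+ s+.
The two rarest classes, n v+ s and n+ v s+, are the double crossovers. Comparing them with the parentals, only the v allele has switched, so v is the middle locus and the order is s – v – n.
Crossovers in the v–n interval produce the single-crossover classes n+ v s and n v+ s+ (78 + 76 = 154) plus the double crossovers (12).
RF(v–n) = (154 + 12) / 2250 = 166/2250 = 0.0738 → 7.4 m.u.

7.4 m.u.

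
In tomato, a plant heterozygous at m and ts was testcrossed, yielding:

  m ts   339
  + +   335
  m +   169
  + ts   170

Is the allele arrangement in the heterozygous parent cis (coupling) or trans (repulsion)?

The two most frequent classes are + + (335) and m ts (339); these are the parental (non-recombinant) types.
So the F1 carried + + on one chromosome and m ts on the other — the recessive alleles are on the same chromosome (cis / coupling).

cis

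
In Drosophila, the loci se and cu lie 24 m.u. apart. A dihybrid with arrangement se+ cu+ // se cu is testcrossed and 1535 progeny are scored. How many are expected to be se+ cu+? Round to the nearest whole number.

583

A map distance of 24 m.u. corresponds to a recombination frequency of 0.240.
The F1 is se+ cu+ / se cu, so se+ cu+ is a parental gamete class with expected frequency (1 − r)/2 = 0.760/2 = 0.3800.
Expected number = 0.3800 × 1535 = 583.30 ≈ 583.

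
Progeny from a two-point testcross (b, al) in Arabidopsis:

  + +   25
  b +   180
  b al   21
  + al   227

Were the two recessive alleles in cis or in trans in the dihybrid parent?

trans

The two most frequent classes are + al (227) and b + (180); these are the parental (non-recombinant) types.
So the F1 carried + al on one chromosome and b + on the other — the recessive alleles are on opposite chromosomes (trans / repulsion).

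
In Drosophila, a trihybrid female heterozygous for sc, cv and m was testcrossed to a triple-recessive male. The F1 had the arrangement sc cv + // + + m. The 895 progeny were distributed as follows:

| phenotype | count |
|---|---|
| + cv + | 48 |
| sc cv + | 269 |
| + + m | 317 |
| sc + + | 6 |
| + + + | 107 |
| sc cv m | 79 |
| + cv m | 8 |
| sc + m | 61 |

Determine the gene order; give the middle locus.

The two rarest classes, sc + + and + cv m, are the double crossovers. Comparing them with the parentals, only the cv allele has switched, so cv is the middle locus and the order is m – cv – sc.

cv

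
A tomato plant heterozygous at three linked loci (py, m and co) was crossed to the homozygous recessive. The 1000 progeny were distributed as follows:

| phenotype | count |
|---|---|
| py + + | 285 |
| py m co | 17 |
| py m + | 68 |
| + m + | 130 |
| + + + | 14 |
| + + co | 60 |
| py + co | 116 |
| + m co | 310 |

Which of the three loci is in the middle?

py

The two most frequent reciprocal classes, + m co and py + +, are the parental types, so the F1 was + m co / py + +.
The two rarest classes, py m co and + + +, are the double crossovers. Comparing them with the parentals, only the py allele has switched, so py is the middle locus and the order is co – py – m.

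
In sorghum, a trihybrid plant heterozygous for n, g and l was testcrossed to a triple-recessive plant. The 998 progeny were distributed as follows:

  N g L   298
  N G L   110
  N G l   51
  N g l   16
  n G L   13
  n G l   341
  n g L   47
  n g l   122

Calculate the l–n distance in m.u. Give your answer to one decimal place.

The two most frequent reciprocal classes, N g L and n G l, are the parental types, so the F1 was N g L / n G l.
The two rarest classes, N g l and n G L, are the double crossovers. Comparing them with the parentals, only the l allele has switched, so l is the middle locus and the order is n – l – g.
Crossovers in the n–l interval produce the single-crossover classes n g L and N G l (47 + 51 = 98) plus the double crossovers (29).
RF(n–l) = (98 + 29) / 998 = 127/998 = 0.1273 → 12.7 m.u.

12.7 m.u.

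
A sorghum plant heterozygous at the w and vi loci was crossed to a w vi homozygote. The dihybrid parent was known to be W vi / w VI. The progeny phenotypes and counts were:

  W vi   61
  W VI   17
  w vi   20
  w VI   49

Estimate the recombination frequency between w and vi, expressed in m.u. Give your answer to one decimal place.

25.2 m.u.

The recombinant classes are W VI and w vi: 17 + 20 = 37.
Recombination frequency = 37/147 = 0.2517 ≈ 25.2%, i.e. 25.2 m.u.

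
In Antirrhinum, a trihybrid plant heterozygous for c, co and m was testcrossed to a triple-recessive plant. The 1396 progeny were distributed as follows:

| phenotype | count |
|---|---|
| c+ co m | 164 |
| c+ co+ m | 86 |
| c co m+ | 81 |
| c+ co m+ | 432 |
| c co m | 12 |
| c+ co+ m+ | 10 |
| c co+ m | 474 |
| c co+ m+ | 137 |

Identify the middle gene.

co

The two most frequent reciprocal classes, c co+ m and c+ co m+, are the parental types, so the F1 was c co+ m / c+ co m+.
The two rarest classes, c co m and c+ co+ m+, are the double crossovers. Comparing them with the parentals, only the co allele has switched, so co is the middle locus and the order is m – co – c.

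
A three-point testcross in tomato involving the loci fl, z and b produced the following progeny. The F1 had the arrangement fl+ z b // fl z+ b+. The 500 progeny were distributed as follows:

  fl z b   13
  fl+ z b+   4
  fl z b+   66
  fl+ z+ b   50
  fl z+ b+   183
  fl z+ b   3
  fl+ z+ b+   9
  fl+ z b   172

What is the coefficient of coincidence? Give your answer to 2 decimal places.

0.98

The two rarest classes, fl+ z b+ and fl z+ b, are the double crossovers. Comparing them with the parentals, only the b allele has switched, so b is the middle locus and the order is fl – b – z.
fl–b: (22 + 7)/500 = 0.0580; b–z: (116 + 7)/500 = 0.2460.
Expected DCO frequency = 0.0580 × 0.2460 ≈ 0.01427; observed = 7/500 ≈ 0.01400.
Coefficient of coincidence = 0.01400/0.01427 ≈ 0.98.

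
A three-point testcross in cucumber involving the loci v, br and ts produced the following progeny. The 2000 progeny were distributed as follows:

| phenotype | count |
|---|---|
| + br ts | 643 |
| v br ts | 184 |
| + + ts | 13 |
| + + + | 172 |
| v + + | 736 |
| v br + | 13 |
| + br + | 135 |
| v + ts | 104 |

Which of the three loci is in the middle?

br

The two most frequent reciprocal classes, + br ts and v + +, are the parental types, so the F1 was + br ts / v + +.
The two rarest classes, + + ts and v br +, are the double crossovers. Comparing them with the parentals, only the br allele has switched, so br is the middle locus and the order is ts – br – v.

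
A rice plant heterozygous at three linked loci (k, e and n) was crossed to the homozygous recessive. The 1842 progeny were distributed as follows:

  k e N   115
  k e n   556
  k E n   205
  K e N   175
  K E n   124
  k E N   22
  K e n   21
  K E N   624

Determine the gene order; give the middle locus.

The two most frequent reciprocal classes, K E N and k e n, are the parental types, so the F1 was K E N / k e n.
The two rarest classes, k E N and K e n, are the double crossovers. Comparing them with the parentals, only the k allele has switched, so k is the middle locus and the order is e – k – n.

k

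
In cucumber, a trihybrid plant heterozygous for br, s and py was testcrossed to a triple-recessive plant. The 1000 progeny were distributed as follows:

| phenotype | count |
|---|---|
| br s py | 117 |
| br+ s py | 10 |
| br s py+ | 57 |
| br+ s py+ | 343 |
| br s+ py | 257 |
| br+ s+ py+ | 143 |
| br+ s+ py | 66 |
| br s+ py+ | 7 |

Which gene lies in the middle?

py

The two most frequent reciprocal classes, br s+ py and br+ s py+, are the parental types, so the F1 was br s+ py / br+ s py+.
The two rarest classes, br s+ py+ and br+ s py, are the double crossovers. Comparing them with the parentals, only the py allele has switched, so py is the middle locus and the order is br – py – s.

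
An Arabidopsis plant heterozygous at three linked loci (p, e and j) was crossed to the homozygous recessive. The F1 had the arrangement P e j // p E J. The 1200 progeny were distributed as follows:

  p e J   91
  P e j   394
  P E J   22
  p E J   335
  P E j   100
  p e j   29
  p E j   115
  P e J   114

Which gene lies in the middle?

p

The two rarest classes, p e j and P E J, are the double crossovers. Comparing them with the parentals, only the p allele has switched, so p is the middle locus and the order is e – p – j.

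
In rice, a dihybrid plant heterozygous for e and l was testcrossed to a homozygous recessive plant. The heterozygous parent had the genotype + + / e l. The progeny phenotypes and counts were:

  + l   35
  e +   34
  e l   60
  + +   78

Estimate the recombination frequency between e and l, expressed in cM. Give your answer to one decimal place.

The recombinant classes are + l and e +: 35 + 34 = 69.
Recombination frequency = 69/207 = 0.3333 ≈ 33.3%, i.e. 33.3 cM.

33.3 cM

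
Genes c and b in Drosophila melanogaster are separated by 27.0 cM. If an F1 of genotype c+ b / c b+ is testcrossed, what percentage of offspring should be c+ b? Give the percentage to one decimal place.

36.5%

A map distance of 27.0 cM corresponds to a recombination frequency of 0.270.
The F1 is c+ b / c b+, so c+ b is a parental gamete class with expected frequency (1 − r)/2 = 0.730/2 = 0.3650.
That is 0.3650 = 36.5% of the progeny.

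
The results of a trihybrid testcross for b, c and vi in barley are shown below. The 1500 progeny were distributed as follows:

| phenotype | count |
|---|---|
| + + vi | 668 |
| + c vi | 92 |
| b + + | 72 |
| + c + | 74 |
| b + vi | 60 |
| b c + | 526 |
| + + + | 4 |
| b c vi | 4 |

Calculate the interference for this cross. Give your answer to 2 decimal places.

The two most frequent reciprocal classes, + + vi and b c +, are the parental types, so the F1 was + + vi / b c +.
The two rarest classes, + + + and b c vi, are the double crossovers. Comparing them with the parentals, only the vi allele has switched, so vi is the middle locus and the order is c – vi – b.
c–vi: (164 + 8)/1500 = 0.1147; vi–b: (134 + 8)/1500 = 0.0947.
Expected DCO frequency = 0.1147 × 0.0947 ≈ 0.01086; observed = 8/1500 ≈ 0.00533.
Coefficient of coincidence = 0.00533/0.01086 ≈ 0.49; interference = 1 − 0.49 = 0.51.

0.51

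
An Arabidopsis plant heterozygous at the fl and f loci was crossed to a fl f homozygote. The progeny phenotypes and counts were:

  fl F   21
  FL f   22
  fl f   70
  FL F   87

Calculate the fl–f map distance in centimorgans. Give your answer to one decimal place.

The two most frequent classes, FL F (87) and fl f (70), are the parental types, so the F1 was FL F / fl f.
The recombinant classes are FL f and fl F: 22 + 21 = 43.
Recombination frequency = 43/200 = 0.2150 ≈ 21.5%, i.e. 21.5 centimorgans.

21.5 centimorgans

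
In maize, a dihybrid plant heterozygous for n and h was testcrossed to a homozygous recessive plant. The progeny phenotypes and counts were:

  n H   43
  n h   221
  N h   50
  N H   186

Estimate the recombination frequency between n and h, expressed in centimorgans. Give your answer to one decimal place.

The two most frequent classes, N H (186) and n h (221), are the parental types, so the F1 was N H / n h.
The recombinant classes are N h and n H: 50 + 43 = 93.
Recombination frequency = 93/500 = 0.1860 ≈ 18.6%, i.e. 18.6 centimorgans.

18.6 centimorgans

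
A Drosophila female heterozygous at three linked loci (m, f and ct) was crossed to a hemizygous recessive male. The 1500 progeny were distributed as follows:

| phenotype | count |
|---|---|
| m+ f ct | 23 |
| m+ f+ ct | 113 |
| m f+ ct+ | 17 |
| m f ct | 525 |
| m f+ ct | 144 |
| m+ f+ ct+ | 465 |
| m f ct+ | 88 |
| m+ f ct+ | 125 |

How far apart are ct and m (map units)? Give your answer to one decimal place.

The two most frequent reciprocal classes, m f ct and m+ f+ ct+, are the parental types, so the F1 was m f ct / m+ f+ ct+.
The two rarest classes, m+ f ct and m f+ ct+, are the double crossovers. Comparing them with the parentals, only the m allele has switched, so m is the middle locus and the order is ct – m – f.
Crossovers in the ct–m interval produce the single-crossover classes m f ct+ and m+ f+ ct (88 + 113 = 201) plus the double crossovers (40).
RF(ct–m) = (201 + 40) / 1500 = 241/1500 = 0.1607 → 16.1 map units.

16.1 map units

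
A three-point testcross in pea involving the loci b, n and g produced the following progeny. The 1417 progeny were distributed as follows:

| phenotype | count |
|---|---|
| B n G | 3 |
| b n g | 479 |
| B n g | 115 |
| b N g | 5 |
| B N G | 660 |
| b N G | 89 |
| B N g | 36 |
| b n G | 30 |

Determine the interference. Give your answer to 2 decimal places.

0.28

The two most frequent reciprocal classes, b n g and B N G, are the parental types, so the F1 was b n g / B N G.
The two rarest classes, b N g and B n G, are the double crossovers. Comparing them with the parentals, only the n allele has switched, so n is the middle locus and the order is b – n – g.
b–n: (204 + 8)/1417 = 0.1496; n–g: (66 + 8)/1417 = 0.0522.
Expected DCO frequency = 0.1496 × 0.0522 ≈ 0.00781; observed = 8/1417 ≈ 0.00565.
Coefficient of coincidence = 0.00565/0.00781 ≈ 0.72; interference = 1 − 0.72 = 0.28.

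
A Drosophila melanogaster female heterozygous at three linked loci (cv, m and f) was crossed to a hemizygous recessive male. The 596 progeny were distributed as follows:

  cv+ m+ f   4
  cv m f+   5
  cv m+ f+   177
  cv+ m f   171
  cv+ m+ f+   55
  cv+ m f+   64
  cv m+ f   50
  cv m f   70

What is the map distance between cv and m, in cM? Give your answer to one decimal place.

The two most frequent reciprocal classes, cv+ m f and cv m+ f+, are the parental types, so the F1 was cv+ m f / cv m+ f+.
The two rarest classes, cv+ m+ f and cv m f+, are the double crossovers. Comparing them with the parentals, only the m allele has switched, so m is the middle locus and the order is f – m – cv.
Crossovers in the m–cv interval produce the single-crossover classes cv m f and cv+ m+ f+ (70 + 55 = 125) plus the double crossovers (9).
RF(m–cv) = (125 + 9) / 596 = 134/596 = 0.2248 → 22.5 cM.

22.5 cM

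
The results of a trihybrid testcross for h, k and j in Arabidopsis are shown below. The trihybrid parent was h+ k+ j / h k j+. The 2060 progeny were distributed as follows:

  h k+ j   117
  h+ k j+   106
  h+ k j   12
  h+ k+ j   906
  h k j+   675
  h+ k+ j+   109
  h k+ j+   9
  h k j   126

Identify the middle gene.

k

The two rarest classes, h+ k j and h k+ j+, are the double crossovers. Comparing them with the parentals, only the k allele has switched, so k is the middle locus and the order is h – k – j.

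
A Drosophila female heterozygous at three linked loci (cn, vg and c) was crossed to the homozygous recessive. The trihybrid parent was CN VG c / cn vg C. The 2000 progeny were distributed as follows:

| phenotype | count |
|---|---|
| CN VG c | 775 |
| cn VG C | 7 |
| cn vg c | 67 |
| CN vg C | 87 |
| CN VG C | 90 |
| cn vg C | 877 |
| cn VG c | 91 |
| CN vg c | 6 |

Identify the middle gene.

vg

The two rarest classes, CN vg c and cn VG C, are the double crossovers. Comparing them with the parentals, only the vg allele has switched, so vg is the middle locus and the order is cn – vg – c.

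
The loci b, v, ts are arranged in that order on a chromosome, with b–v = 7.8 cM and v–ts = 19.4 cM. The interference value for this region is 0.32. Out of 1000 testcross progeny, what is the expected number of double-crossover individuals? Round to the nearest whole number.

10

Map distances give recombination frequencies of 0.078 and 0.194 for the two intervals.
With interference 0.32 (so coincidence = 0.68), expected double-crossover frequency = 0.078 × 0.194 × 0.68 = 0.01029.
Expected number = 0.01029 × 1000 = 10.29 ≈ 10.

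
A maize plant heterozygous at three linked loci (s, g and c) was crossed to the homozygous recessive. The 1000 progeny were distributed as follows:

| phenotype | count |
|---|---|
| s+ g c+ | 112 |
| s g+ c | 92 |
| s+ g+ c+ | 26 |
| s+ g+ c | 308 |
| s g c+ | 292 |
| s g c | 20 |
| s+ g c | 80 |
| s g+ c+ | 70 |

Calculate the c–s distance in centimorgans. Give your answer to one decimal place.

The two most frequent reciprocal classes, s+ g+ c and s g c+, are the parental types, so the F1 was s+ g+ c / s g c+.
The two rarest classes, s+ g+ c+ and s g c, are the double crossovers. Comparing them with the parentals, only the c allele has switched, so c is the middle locus and the order is g – c – s.
Crossovers in the c–s interval produce the single-crossover classes s g+ c and s+ g c+ (92 + 112 = 204) plus the double crossovers (46).
RF(c–s) = (204 + 46) / 1000 = 250/1000 = 0.2500 → 25.0 centimorgans.

25.0 centimorgans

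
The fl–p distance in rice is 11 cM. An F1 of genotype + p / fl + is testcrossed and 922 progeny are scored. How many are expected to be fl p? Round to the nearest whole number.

A map distance of 11 cM corresponds to a recombination frequency of 0.110.
The F1 is + p / fl +, so fl p is a recombinant gamete class with expected frequency r/2 = 0.110/2 = 0.0550.
Expected number = 0.0550 × 922 = 50.71 ≈ 51.

51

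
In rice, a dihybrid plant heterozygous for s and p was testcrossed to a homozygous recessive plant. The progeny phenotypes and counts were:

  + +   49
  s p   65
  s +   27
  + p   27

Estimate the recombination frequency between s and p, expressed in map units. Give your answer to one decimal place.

32.1 map units

The two most frequent classes, + + (49) and s p (65), are the parental types, so the F1 was + + / s p.
The recombinant classes are + p and s +: 27 + 27 = 54.
Recombination frequency = 54/168 = 0.3214 ≈ 32.1%, i.e. 32.1 map units.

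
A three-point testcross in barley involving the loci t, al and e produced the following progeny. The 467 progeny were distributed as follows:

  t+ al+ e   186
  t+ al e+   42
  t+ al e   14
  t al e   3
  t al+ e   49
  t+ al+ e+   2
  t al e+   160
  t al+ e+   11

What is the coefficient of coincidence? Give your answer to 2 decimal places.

0.81

The two most frequent reciprocal classes, t al e+ and t+ al+ e, are the parental types, so the F1 was t al e+ / t+ al+ e.
The two rarest classes, t al e and t+ al+ e+, are the double crossovers. Comparing them with the parentals, only the e allele has switched, so e is the middle locus and the order is al – e – t.
al–e: (25 + 5)/467 = 0.0642; e–t: (91 + 5)/467 = 0.2056.
Expected DCO frequency = 0.0642 × 0.2056 ≈ 0.01320; observed = 5/467 ≈ 0.01071.
Coefficient of coincidence = 0.01071/0.01320 ≈ 0.81.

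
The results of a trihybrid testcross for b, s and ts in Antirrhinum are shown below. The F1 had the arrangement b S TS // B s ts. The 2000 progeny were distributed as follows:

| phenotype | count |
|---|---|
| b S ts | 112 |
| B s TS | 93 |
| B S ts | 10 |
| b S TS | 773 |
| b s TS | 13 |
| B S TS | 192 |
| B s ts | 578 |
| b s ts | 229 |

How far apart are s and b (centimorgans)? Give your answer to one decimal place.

22.2 centimorgans

The two rarest classes, b s TS and B S ts, are the double crossovers. Comparing them with the parentals, only the s allele has switched, so s is the middle locus and the order is b – s – ts.
Crossovers in the b–s interval produce the single-crossover classes B S TS and b s ts (192 + 229 = 421) plus the double crossovers (23).
RF(b–s) = (421 + 23) / 2000 = 444/2000 = 0.2220 → 22.2 centimorgans.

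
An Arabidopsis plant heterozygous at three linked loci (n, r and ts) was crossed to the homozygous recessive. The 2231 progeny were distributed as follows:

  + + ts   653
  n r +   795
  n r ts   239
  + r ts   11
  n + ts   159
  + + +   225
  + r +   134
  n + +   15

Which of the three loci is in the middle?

The two most frequent reciprocal classes, n r + and + + ts, are the parental types, so the F1 was n r + / + + ts.
The two rarest classes, n + + and + r ts, are the double crossovers. Comparing them with the parentals, only the r allele has switched, so r is the middle locus and the order is ts – r – n.

r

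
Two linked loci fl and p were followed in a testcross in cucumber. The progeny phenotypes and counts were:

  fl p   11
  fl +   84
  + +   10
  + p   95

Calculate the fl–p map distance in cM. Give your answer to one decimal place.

The two most frequent classes, + p (95) and fl + (84), are the parental types, so the F1 was + p / fl +.
The recombinant classes are + + and fl p: 10 + 11 = 21.
Recombination frequency = 21/200 = 0.1050 ≈ 10.5%, i.e. 10.5 cM.

10.5 cM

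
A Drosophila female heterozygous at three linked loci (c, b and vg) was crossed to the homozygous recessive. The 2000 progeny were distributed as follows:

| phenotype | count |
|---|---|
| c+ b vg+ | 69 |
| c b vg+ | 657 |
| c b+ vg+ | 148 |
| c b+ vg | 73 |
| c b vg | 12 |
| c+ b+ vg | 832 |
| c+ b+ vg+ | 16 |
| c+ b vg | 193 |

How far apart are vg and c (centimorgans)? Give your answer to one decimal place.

The two most frequent reciprocal classes, c+ b+ vg and c b vg+, are the parental types, so the F1 was c+ b+ vg / c b vg+.
The two rarest classes, c+ b+ vg+ and c b vg, are the double crossovers. Comparing them with the parentals, only the vg allele has switched, so vg is the middle locus and the order is c – vg – b.
Crossovers in the c–vg interval produce the single-crossover classes c b+ vg and c+ b vg+ (73 + 69 = 142) plus the double crossovers (28).
RF(c–vg) = (142 + 28) / 2000 = 170/2000 = 0.0850 → 8.5 centimorgans.

8.5 centimorgans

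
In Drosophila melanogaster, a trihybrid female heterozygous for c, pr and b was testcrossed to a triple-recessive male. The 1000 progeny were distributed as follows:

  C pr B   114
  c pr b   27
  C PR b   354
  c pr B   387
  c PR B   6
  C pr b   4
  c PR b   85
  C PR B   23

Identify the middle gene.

pr

The two most frequent reciprocal classes, c pr B and C PR b, are the parental types, so the F1 was c pr B / C PR b.
The two rarest classes, c PR B and C pr b, are the double crossovers. Comparing them with the parentals, only the pr allele has switched, so pr is the middle locus and the order is c – pr – b.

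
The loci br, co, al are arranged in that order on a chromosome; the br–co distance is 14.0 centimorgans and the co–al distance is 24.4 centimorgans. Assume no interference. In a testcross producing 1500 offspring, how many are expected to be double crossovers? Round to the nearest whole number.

Map distances give recombination frequencies of 0.140 and 0.244 for the two intervals.
With no interference, expected double-crossover frequency = 0.140 × 0.244 = 0.03416.
Expected number = 0.03416 × 1500 = 51.24 ≈ 51.

51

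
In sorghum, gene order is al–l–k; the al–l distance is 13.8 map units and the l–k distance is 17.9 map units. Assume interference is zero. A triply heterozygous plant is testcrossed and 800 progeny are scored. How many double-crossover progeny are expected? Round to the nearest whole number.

20

Map distances give recombination frequencies of 0.138 and 0.179 for the two intervals.
With no interference, expected double-crossover frequency = 0.138 × 0.179 = 0.02470.
Expected number = 0.02470 × 800 = 19.76 ≈ 20.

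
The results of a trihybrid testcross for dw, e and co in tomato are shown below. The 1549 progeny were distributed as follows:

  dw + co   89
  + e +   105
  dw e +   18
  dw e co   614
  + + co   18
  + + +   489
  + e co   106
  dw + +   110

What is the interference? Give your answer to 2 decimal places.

The two most frequent reciprocal classes, + + + and dw e co, are the parental types, so the F1 was + + + / dw e co.
The two rarest classes, + + co and dw e +, are the double crossovers. Comparing them with the parentals, only the co allele has switched, so co is the middle locus and the order is dw – co – e.
dw–co: (216 + 36)/1549 = 0.1627; co–e: (194 + 36)/1549 = 0.1485.
Expected DCO frequency = 0.1627 × 0.1485 ≈ 0.02416; observed = 36/1549 ≈ 0.02324.
Coefficient of coincidence = 0.02324/0.02416 ≈ 0.96; interference = 1 − 0.96 = 0.04.

0.04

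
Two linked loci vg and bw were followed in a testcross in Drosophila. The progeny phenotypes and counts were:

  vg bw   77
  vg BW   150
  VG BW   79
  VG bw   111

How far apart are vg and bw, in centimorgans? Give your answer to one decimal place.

The two most frequent classes, VG bw (111) and vg BW (150), are the parental types, so the F1 was VG bw / vg BW.
The recombinant classes are VG BW and vg bw: 79 + 77 = 156.
Recombination frequency = 156/417 = 0.3741 ≈ 37.4%, i.e. 37.4 centimorgans.

37.4 centimorgans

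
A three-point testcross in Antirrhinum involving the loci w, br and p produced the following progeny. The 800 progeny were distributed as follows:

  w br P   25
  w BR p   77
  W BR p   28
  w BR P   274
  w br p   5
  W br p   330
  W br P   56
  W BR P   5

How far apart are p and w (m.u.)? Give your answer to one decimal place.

The two most frequent reciprocal classes, W br p and w BR P, are the parental types, so the F1 was W br p / w BR P.
The two rarest classes, w br p and W BR P, are the double crossovers. Comparing them with the parentals, only the w allele has switched, so w is the middle locus and the order is br – w – p.
Crossovers in the w–p interval produce the single-crossover classes W br P and w BR p (56 + 77 = 133) plus the double crossovers (10).
RF(w–p) = (133 + 10) / 800 = 143/800 = 0.1787 → 17.9 m.u.

17.9 m.u.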